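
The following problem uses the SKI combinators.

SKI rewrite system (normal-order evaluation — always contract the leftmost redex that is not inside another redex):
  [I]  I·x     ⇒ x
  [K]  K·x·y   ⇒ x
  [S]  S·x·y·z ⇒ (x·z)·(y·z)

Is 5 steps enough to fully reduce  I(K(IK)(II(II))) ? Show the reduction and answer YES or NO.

Answer: YES — reaches normal form K in 3 ≤ 5 steps

Derivation:
  start: I(K(IK)(II(II)))
  →1  K(IK)(II(II))
  →2  IK
  →3  K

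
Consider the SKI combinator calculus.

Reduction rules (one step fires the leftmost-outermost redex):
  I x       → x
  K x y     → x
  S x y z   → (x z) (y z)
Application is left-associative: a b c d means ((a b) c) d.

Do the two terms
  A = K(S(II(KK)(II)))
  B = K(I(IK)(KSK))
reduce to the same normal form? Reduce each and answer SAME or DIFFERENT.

Answer: DIFFERENT — A ⇓ K(SK), B ⇓ K(KS)

Working:
Term A:
  start: K(S(II(KK)(II)))
  step 1: K(S(I(KK)(II)))
  step 2: K(S(KK(II)))
  step 3: K(SK)

Term B:
  start: K(I(IK)(KSK))
  step 1: K(IK(KSK))
  step 2: K(K(KSK))
  step 3: K(KS)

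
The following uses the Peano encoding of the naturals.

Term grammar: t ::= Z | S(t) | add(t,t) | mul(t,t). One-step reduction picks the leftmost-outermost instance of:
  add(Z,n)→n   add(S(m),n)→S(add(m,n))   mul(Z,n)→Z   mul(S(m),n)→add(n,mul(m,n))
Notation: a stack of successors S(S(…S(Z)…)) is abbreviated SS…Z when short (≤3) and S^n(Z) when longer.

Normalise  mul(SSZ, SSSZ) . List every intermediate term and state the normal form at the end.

  start: mul(SSZ, SSSZ)
  →1  add(SSSZ, mul(SZ, SSSZ))
  →2  S(add(SSZ, mul(SZ, SSSZ)))
  →3  S(S(add(SZ, mul(SZ, SSSZ))))
  →4  S(S(S(add(Z, mul(SZ, SSSZ)))))
  →5  S(S(S(mul(SZ, SSSZ))))
  →6  S(S(S(add(SSSZ, mul(Z, SSSZ)))))
  →7  S(S(S(S(add(SSZ, mul(Z, SSSZ))))))
  →8  S(S(S(S(S(add(SZ, mul(Z, SSSZ)))))))
  →9  S(S(S(S(S(S(add(Z, mul(Z, SSSZ))))))))
  →10  S(S(S(S(S(S(mul(Z, SSSZ)))))))
  →11  S^6(Z)

Answer: normal form = S^6(Z)  (in 11 steps)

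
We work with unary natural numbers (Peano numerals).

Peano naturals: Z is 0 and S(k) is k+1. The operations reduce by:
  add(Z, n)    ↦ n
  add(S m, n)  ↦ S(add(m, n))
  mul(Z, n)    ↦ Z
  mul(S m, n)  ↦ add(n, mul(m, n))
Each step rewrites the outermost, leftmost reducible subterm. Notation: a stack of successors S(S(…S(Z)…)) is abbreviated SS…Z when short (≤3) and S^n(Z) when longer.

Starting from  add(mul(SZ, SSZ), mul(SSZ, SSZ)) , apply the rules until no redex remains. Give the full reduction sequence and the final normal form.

  start: add(mul(SZ, SSZ), mul(SSZ, SSZ))
  [1] add(add(SSZ, mul(Z, SSZ)), mul(SSZ, SSZ))
  [2] add(S(add(SZ, mul(Z, SSZ))), mul(SSZ, SSZ))
  [3] S(add(add(SZ, mul(Z, SSZ)), mul(SSZ, SSZ)))
  [4] S(add(S(add(Z, mul(Z, SSZ))), mul(SSZ, SSZ)))
  [5] S(S(add(add(Z, mul(Z, SSZ)), mul(SSZ, SSZ))))
  [6] S(S(add(mul(Z, SSZ), mul(SSZ, SSZ))))
  [7] S(S(add(Z, mul(SSZ, SSZ))))
  [8] S(S(mul(SSZ, SSZ)))
  [9] S(S(add(SSZ, mul(SZ, SSZ))))
  [10] S(S(S(add(SZ, mul(SZ, SSZ)))))
  [11] S(S(S(S(add(Z, mul(SZ, SSZ))))))
  [12] S(S(S(S(mul(SZ, SSZ)))))
  [13] S(S(S(S(add(SSZ, mul(Z, SSZ))))))
  [14] S(S(S(S(S(add(SZ, mul(Z, SSZ)))))))
  [15] S(S(S(S(S(S(add(Z, mul(Z, SSZ))))))))
  [16] S(S(S(S(S(S(mul(Z, SSZ)))))))
  [17] S^6(Z)

Answer: normal form = S^6(Z)  (in 17 steps)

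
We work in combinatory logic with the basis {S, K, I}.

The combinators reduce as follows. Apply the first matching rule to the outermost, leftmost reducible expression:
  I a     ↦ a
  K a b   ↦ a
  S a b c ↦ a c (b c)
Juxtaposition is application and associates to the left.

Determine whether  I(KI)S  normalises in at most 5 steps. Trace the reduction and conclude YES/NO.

  start: I(KI)S
  step 1: KIS
  step 2: I

Answer: YES — reaches normal form I in 2 ≤ 5 steps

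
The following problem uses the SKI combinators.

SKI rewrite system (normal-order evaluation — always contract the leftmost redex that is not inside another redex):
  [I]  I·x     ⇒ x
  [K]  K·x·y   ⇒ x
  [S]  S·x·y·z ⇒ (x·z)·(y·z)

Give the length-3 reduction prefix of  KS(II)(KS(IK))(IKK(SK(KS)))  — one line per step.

Answer: after 3 steps: SS(KK(SK(KS)))

Working:
  start: KS(II)(KS(IK))(IKK(SK(KS)))
  step 1: S(KS(IK))(IKK(SK(KS)))
  step 2: SS(IKK(SK(KS)))
  step 3: SS(KK(SK(KS)))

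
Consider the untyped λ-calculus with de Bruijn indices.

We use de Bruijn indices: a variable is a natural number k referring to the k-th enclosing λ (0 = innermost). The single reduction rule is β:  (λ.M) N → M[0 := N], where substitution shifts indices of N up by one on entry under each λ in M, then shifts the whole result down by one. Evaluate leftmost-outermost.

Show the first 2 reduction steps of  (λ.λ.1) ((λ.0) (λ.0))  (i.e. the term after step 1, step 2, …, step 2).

  start: (λ.λ.1) ((λ.0) (λ.0))
  step 1: λ.(λ.0) (λ.0)
  step 2: λ.λ.0

Answer: after 2 steps: λ.λ.0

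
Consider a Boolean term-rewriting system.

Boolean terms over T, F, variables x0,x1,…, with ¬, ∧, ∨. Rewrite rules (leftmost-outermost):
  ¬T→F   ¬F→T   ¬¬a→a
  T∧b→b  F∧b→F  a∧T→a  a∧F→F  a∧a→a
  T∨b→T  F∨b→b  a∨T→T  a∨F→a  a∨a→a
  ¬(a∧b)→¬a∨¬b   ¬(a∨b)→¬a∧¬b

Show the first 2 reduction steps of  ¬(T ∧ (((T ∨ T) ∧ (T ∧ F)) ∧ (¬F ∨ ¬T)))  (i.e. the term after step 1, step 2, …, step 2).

  start: ¬(T ∧ (((T ∨ T) ∧ (T ∧ F)) ∧ (¬F ∨ ¬T)))
  [1] ¬T ∨ ¬(((T ∨ T) ∧ (T ∧ F)) ∧ (¬F ∨ ¬T))
  [2] F ∨ ¬(((T ∨ T) ∧ (T ∧ F)) ∧ (¬F ∨ ¬T))

Answer: after 2 steps: F ∨ ¬(((T ∨ T) ∧ (T ∧ F)) ∧ (¬F ∨ ¬T))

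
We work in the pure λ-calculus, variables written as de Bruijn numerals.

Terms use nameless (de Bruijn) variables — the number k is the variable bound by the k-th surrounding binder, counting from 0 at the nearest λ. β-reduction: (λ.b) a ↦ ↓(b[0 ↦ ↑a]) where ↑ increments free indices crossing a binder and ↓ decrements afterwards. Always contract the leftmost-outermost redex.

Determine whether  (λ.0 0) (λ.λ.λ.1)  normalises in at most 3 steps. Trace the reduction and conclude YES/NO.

  start: (λ.0 0) (λ.λ.λ.1)
  →1  (λ.λ.λ.1) (λ.λ.λ.1)
  →2  λ.λ.1

Answer: YES — reaches normal form λ.λ.1 in 2 ≤ 3 steps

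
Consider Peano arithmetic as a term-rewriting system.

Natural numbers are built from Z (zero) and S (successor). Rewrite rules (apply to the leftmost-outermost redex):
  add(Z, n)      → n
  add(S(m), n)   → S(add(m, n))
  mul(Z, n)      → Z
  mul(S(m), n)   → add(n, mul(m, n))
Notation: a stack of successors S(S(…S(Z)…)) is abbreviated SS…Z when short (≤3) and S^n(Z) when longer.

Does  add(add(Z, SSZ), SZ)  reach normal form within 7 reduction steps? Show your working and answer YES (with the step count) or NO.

  start: add(add(Z, SSZ), SZ)
  [1] add(SSZ, SZ)
  [2] S(add(SZ, SZ))
  [3] S(S(add(Z, SZ)))
  [4] SSSZ

Answer: YES — reaches normal form SSSZ in 4 ≤ 7 steps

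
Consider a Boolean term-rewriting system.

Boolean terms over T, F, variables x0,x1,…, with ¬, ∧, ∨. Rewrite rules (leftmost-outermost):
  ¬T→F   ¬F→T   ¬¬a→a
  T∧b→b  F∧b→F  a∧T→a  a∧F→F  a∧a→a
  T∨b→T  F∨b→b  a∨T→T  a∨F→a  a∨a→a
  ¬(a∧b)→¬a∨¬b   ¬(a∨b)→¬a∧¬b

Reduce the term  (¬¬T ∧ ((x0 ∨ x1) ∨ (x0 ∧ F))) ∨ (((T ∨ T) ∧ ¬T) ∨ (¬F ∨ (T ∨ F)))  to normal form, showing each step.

  start: (¬¬T ∧ ((x0 ∨ x1) ∨ (x0 ∧ F))) ∨ (((T ∨ T) ∧ ¬T) ∨ (¬F ∨ (T ∨ F)))
  step 1: (T ∧ ((x0 ∨ x1) ∨ (x0 ∧ F))) ∨ (((T ∨ T) ∧ ¬T) ∨ (¬F ∨ (T ∨ F)))
  step 2: ((x0 ∨ x1) ∨ (x0 ∧ F)) ∨ (((T ∨ T) ∧ ¬T) ∨ (¬F ∨ (T ∨ F)))
  step 3: ((x0 ∨ x1) ∨ F) ∨ (((T ∨ T) ∧ ¬T) ∨ (¬F ∨ (T ∨ F)))
  step 4: (x0 ∨ x1) ∨ (((T ∨ T) ∧ ¬T) ∨ (¬F ∨ (T ∨ F)))
  step 5: (x0 ∨ x1) ∨ ((T ∧ ¬T) ∨ (¬F ∨ (T ∨ F)))
  step 6: (x0 ∨ x1) ∨ (¬T ∨ (¬F ∨ (T ∨ F)))
  step 7: (x0 ∨ x1) ∨ (F ∨ (¬F ∨ (T ∨ F)))
  step 8: (x0 ∨ x1) ∨ (¬F ∨ (T ∨ F))
  step 9: (x0 ∨ x1) ∨ (T ∨ (T ∨ F))
  step 10: (x0 ∨ x1) ∨ T
  step 11: T

Answer: normal form = T  (in 11 steps)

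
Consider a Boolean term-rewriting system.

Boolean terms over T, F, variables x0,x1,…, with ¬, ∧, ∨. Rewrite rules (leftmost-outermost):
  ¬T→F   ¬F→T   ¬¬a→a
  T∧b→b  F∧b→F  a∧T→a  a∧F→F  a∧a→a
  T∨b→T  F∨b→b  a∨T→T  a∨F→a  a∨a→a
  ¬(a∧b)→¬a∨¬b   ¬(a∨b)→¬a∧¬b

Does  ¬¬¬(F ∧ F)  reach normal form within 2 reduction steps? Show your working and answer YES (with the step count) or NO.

  start: ¬¬¬(F ∧ F)
  [1] ¬(F ∧ F)
  [2] ¬F ∨ ¬F

Answer: NO — after 2 steps the term is ¬F ∨ ¬F, not yet normal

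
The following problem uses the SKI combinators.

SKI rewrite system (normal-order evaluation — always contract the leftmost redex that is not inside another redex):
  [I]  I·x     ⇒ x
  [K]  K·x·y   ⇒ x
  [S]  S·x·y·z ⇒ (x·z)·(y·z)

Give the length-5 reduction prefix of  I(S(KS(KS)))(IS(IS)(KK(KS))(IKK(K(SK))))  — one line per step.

  start: I(S(KS(KS)))(IS(IS)(KK(KS))(IKK(K(SK))))
  [1] S(KS(KS))(IS(IS)(KK(KS))(IKK(K(SK))))
  [2] SS(IS(IS)(KK(KS))(IKK(K(SK))))
  [3] SS(S(IS)(KK(KS))(IKK(K(SK))))
  [4] SS(IS(IKK(K(SK)))(KK(KS)(IKK(K(SK)))))
  [5] SS(S(IKK(K(SK)))(KK(KS)(IKK(K(SK)))))

Answer: after 5 steps: SS(S(IKK(K(SK)))(KK(KS)(IKK(K(SK)))))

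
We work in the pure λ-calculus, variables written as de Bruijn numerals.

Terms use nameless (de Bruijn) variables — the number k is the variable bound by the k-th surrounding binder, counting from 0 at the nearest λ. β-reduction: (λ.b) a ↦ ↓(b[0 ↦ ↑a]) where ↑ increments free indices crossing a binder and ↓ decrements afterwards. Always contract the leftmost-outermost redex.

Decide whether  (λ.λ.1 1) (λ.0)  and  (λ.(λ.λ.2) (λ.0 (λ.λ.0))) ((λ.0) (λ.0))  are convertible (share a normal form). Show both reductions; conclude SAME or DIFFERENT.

Answer: SAME — A ⇓ λ.λ.0, B ⇓ λ.λ.0

Reduction:
Term A:
  start: (λ.λ.1 1) (λ.0)
  →1  λ.(λ.0) (λ.0)
  →2  λ.λ.0

Term B:
  start: (λ.(λ.λ.2) (λ.0 (λ.λ.0))) ((λ.0) (λ.0))
  →1  (λ.λ.(λ.0) (λ.0)) (λ.0 (λ.λ.0))
  →2  λ.(λ.0) (λ.0)
  →3  λ.λ.0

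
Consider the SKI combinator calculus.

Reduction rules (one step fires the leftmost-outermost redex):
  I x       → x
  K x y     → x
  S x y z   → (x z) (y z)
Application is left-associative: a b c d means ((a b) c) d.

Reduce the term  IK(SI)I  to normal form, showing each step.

Answer: normal form = SI  (in 2 steps)

Working:
  start: IK(SI)I
  step 1: K(SI)I
  step 2: SI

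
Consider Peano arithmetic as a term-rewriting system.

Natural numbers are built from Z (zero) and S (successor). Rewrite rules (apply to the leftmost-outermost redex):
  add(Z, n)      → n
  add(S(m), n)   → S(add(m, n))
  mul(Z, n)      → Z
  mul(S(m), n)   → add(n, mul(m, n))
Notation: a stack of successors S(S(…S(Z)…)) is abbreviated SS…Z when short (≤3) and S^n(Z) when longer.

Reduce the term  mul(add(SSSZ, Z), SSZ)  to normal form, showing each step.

Answer: normal form = S^6(Z)  (in 17 steps)

Reduction:
  start: mul(add(SSSZ, Z), SSZ)
  →1  mul(S(add(SSZ, Z)), SSZ)
  →2  add(SSZ, mul(add(SSZ, Z), SSZ))
  →3  S(add(SZ, mul(add(SSZ, Z), SSZ)))
  →4  S(S(add(Z, mul(add(SSZ, Z), SSZ))))
  →5  S(S(mul(add(SSZ, Z), SSZ)))
  →6  S(S(mul(S(add(SZ, Z)), SSZ)))
  →7  S(S(add(SSZ, mul(add(SZ, Z), SSZ))))
  →8  S(S(S(add(SZ, mul(add(SZ, Z), SSZ)))))
  →9  S(S(S(S(add(Z, mul(add(SZ, Z), SSZ))))))
  →10  S(S(S(S(mul(add(SZ, Z), SSZ)))))
  →11  S(S(S(S(mul(S(add(Z, Z)), SSZ)))))
  →12  S(S(S(S(add(SSZ, mul(add(Z, Z), SSZ))))))
  →13  S(S(S(S(S(add(SZ, mul(add(Z, Z), SSZ)))))))
  →14  S(S(S(S(S(S(add(Z, mul(add(Z, Z), SSZ))))))))
  →15  S(S(S(S(S(S(mul(add(Z, Z), SSZ)))))))
  →16  S(S(S(S(S(S(mul(Z, SSZ)))))))
  →17  S^6(Z)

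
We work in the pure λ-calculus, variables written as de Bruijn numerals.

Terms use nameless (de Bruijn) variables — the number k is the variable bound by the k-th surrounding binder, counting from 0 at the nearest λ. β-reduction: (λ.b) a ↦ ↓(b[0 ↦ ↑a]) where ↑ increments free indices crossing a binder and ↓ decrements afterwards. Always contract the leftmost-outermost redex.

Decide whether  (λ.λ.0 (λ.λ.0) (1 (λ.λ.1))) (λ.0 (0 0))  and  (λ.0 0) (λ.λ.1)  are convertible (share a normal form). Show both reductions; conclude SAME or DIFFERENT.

Term A:
  start: (λ.λ.0 (λ.λ.0) (1 (λ.λ.1))) (λ.0 (0 0))
  →1  λ.0 (λ.λ.0) ((λ.0 (0 0)) (λ.λ.1))
  →2  λ.0 (λ.λ.0) ((λ.λ.1) ((λ.λ.1) (λ.λ.1)))
  →3  λ.0 (λ.λ.0) (λ.(λ.λ.1) (λ.λ.1))
  →4  λ.0 (λ.λ.0) (λ.λ.λ.λ.1)

Term B:
  start: (λ.0 0) (λ.λ.1)
  →1  (λ.λ.1) (λ.λ.1)
  →2  λ.λ.λ.1

Answer: DIFFERENT — A ⇓ λ.0 (λ.λ.0) (λ.λ.λ.λ.1), B ⇓ λ.λ.λ.1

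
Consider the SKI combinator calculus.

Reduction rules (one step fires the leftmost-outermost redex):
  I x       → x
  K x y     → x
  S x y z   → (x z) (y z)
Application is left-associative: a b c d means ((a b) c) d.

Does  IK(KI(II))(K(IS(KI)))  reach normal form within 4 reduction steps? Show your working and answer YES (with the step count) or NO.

Answer: YES — reaches normal form I in 3 ≤ 4 steps

Reduction:
  start: IK(KI(II))(K(IS(KI)))
  →1  K(KI(II))(K(IS(KI)))
  →2  KI(II)
  →3  I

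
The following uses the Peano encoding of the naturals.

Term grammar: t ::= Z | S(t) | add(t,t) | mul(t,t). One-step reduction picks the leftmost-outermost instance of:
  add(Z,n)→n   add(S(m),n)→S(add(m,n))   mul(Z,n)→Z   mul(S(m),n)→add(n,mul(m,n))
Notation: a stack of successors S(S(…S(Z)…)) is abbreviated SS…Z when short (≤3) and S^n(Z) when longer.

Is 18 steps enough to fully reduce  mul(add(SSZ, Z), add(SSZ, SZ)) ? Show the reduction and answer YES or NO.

  start: mul(add(SSZ, Z), add(SSZ, SZ))
  step 1: mul(S(add(SZ, Z)), add(SSZ, SZ))
  step 2: add(add(SSZ, SZ), mul(add(SZ, Z), add(SSZ, SZ)))
  step 3: add(S(add(SZ, SZ)), mul(add(SZ, Z), add(SSZ, SZ)))
  step 4: S(add(add(SZ, SZ), mul(add(SZ, Z), add(SSZ, SZ))))
  step 5: S(add(S(add(Z, SZ)), mul(add(SZ, Z), add(SSZ, SZ))))
  step 6: S(S(add(add(Z, SZ), mul(add(SZ, Z), add(SSZ, SZ)))))
  step 7: S(S(add(SZ, mul(add(SZ, Z), add(SSZ, SZ)))))
  step 8: S(S(S(add(Z, mul(add(SZ, Z), add(SSZ, SZ))))))
  step 9: S(S(S(mul(add(SZ, Z), add(SSZ, SZ)))))
  step 10: S(S(S(mul(S(add(Z, Z)), add(SSZ, SZ)))))
  step 11: S(S(S(add(add(SSZ, SZ), mul(add(Z, Z), add(SSZ, SZ))))))
  step 12: S(S(S(add(S(add(SZ, SZ)), mul(add(Z, Z), add(SSZ, SZ))))))
  step 13: S(S(S(S(add(add(SZ, SZ), mul(add(Z, Z), add(SSZ, SZ)))))))
  step 14: S(S(S(S(add(S(add(Z, SZ)), mul(add(Z, Z), add(SSZ, SZ)))))))
  step 15: S(S(S(S(S(add(add(Z, SZ), mul(add(Z, Z), add(SSZ, SZ))))))))
  step 16: S(S(S(S(S(add(SZ, mul(add(Z, Z), add(SSZ, SZ))))))))
  step 17: S(S(S(S(S(S(add(Z, mul(add(Z, Z), add(SSZ, SZ)))))))))
  step 18: S(S(S(S(S(S(mul(add(Z, Z), add(SSZ, SZ))))))))

Answer: NO — after 18 steps the term is S(S(S(S(S(S(mul(add(Z, Z), add(SSZ, SZ)))))))), not yet normal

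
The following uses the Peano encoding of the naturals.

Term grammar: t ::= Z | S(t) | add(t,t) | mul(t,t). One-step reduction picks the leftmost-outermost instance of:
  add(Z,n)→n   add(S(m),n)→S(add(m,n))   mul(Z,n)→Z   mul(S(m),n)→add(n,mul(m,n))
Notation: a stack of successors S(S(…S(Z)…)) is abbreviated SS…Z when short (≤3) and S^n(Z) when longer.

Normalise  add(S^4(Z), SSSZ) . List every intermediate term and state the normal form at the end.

  start: add(S^4(Z), SSSZ)
  step 1: S(add(SSSZ, SSSZ))
  step 2: S(S(add(SSZ, SSSZ)))
  step 3: S(S(S(add(SZ, SSSZ))))
  step 4: S(S(S(S(add(Z, SSSZ)))))
  step 5: S^7(Z)

Answer: normal form = S^7(Z)  (in 5 steps)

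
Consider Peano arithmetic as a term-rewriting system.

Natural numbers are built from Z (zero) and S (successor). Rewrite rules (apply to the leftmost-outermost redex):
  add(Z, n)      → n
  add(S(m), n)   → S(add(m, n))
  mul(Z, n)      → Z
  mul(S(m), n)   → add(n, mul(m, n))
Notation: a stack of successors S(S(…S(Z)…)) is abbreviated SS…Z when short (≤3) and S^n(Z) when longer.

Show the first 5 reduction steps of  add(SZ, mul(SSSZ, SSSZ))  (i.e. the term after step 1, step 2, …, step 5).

Answer: after 5 steps: S(S(S(add(SZ, mul(SSZ, SSSZ)))))

Reduction:
  start: add(SZ, mul(SSSZ, SSSZ))
  →1  S(add(Z, mul(SSSZ, SSSZ)))
  →2  S(mul(SSSZ, SSSZ))
  →3  S(add(SSSZ, mul(SSZ, SSSZ)))
  →4  S(S(add(SSZ, mul(SSZ, SSSZ))))
  →5  S(S(S(add(SZ, mul(SSZ, SSSZ)))))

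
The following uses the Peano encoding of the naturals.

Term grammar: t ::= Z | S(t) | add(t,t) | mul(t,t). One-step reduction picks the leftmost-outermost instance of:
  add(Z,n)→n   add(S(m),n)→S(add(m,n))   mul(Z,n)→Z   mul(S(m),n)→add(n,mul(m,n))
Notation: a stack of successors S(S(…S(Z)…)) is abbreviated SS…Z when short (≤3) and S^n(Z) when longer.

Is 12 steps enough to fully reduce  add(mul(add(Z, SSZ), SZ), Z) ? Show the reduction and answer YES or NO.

  start: add(mul(add(Z, SSZ), SZ), Z)
  step 1: add(mul(SSZ, SZ), Z)
  step 2: add(add(SZ, mul(SZ, SZ)), Z)
  step 3: add(S(add(Z, mul(SZ, SZ))), Z)
  step 4: S(add(add(Z, mul(SZ, SZ)), Z))
  step 5: S(add(mul(SZ, SZ), Z))
  step 6: S(add(add(SZ, mul(Z, SZ)), Z))
  step 7: S(add(S(add(Z, mul(Z, SZ))), Z))
  step 8: S(S(add(add(Z, mul(Z, SZ)), Z)))
  step 9: S(S(add(mul(Z, SZ), Z)))
  step 10: S(S(add(Z, Z)))
  step 11: SSZ

Answer: YES — reaches normal form SSZ in 11 ≤ 12 steps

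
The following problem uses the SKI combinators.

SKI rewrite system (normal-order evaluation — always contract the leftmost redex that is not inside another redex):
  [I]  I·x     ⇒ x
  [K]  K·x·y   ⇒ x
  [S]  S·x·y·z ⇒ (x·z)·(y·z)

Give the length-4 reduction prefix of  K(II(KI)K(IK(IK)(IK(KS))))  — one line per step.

  start: K(II(KI)K(IK(IK)(IK(KS))))
  →1  K(I(KI)K(IK(IK)(IK(KS))))
  →2  K(KIK(IK(IK)(IK(KS))))
  →3  K(I(IK(IK)(IK(KS))))
  →4  K(IK(IK)(IK(KS)))

Answer: after 4 steps: K(IK(IK)(IK(KS)))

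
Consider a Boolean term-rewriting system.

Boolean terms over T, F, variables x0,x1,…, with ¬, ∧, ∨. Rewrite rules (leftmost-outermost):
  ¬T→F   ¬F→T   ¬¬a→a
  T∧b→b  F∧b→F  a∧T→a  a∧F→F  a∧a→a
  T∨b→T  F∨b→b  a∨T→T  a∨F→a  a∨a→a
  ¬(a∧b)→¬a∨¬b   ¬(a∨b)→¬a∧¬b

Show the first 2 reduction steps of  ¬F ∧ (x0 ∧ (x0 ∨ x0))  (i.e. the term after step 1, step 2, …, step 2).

Answer: after 2 steps: x0 ∧ (x0 ∨ x0)

Derivation:
  start: ¬F ∧ (x0 ∧ (x0 ∨ x0))
  [1] T ∧ (x0 ∧ (x0 ∨ x0))
  [2] x0 ∧ (x0 ∨ x0)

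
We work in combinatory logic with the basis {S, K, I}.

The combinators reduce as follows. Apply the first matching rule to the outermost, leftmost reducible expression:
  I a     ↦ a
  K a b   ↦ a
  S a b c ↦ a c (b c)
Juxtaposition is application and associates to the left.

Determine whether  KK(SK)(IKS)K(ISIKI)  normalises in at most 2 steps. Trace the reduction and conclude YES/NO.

Answer: NO — after 2 steps the term is IKS(ISIKI), not yet normal

Reduction:
  start: KK(SK)(IKS)K(ISIKI)
  step 1: K(IKS)K(ISIKI)
  step 2: IKS(ISIKI)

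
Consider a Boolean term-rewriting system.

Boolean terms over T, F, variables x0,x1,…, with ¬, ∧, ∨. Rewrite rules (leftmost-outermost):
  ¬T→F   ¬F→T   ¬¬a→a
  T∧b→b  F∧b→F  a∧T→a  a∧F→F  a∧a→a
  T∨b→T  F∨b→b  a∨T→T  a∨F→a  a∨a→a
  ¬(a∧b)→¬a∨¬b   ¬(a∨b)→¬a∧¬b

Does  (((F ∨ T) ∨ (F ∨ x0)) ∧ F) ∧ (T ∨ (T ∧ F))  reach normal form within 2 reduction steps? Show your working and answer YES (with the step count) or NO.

  start: (((F ∨ T) ∨ (F ∨ x0)) ∧ F) ∧ (T ∨ (T ∧ F))
  →1  F ∧ (T ∨ (T ∧ F))
  →2  F

Answer: YES — reaches normal form F in 2 ≤ 2 steps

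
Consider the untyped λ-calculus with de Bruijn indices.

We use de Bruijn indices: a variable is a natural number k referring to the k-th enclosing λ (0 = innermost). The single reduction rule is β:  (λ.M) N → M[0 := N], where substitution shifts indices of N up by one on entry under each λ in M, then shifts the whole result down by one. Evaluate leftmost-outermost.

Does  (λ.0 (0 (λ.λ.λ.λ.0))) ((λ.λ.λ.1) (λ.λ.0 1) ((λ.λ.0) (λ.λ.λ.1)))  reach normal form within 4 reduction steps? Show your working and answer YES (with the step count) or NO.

  start: (λ.0 (0 (λ.λ.λ.λ.0))) ((λ.λ.λ.1) (λ.λ.0 1) ((λ.λ.0) (λ.λ.λ.1)))
  [1] (λ.λ.λ.1) (λ.λ.0 1) ((λ.λ.0) (λ.λ.λ.1)) ((λ.λ.λ.1) (λ.λ.0 1) ((λ.λ.0) (λ.λ.λ.1)) (λ.λ.λ.λ.0))
  [2] (λ.λ.1) ((λ.λ.0) (λ.λ.λ.1)) ((λ.λ.λ.1) (λ.λ.0 1) ((λ.λ.0) (λ.λ.λ.1)) (λ.λ.λ.λ.0))
  [3] (λ.(λ.λ.0) (λ.λ.λ.1)) ((λ.λ.λ.1) (λ.λ.0 1) ((λ.λ.0) (λ.λ.λ.1)) (λ.λ.λ.λ.0))
  [4] (λ.λ.0) (λ.λ.λ.1)

Answer: NO — after 4 steps the term is (λ.λ.0) (λ.λ.λ.1), not yet normal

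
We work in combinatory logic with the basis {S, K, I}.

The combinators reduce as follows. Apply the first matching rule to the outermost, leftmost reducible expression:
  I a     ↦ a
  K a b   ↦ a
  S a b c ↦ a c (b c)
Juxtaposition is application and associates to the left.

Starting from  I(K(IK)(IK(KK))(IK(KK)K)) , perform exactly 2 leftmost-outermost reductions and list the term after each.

Answer: after 2 steps: IK(IK(KK)K)

Working:
  start: I(K(IK)(IK(KK))(IK(KK)K))
  →1  K(IK)(IK(KK))(IK(KK)K)
  →2  IK(IK(KK)K)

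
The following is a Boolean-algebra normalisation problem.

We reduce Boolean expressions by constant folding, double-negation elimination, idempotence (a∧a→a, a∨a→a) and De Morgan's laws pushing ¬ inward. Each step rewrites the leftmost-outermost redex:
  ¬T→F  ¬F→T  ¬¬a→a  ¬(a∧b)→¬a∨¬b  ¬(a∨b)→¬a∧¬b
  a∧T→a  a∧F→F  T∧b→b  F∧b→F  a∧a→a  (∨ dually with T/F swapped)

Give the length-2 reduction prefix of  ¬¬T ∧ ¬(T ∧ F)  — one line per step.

  start: ¬¬T ∧ ¬(T ∧ F)
  [1] T ∧ ¬(T ∧ F)
  [2] ¬(T ∧ F)

Answer: after 2 steps: ¬(T ∧ F)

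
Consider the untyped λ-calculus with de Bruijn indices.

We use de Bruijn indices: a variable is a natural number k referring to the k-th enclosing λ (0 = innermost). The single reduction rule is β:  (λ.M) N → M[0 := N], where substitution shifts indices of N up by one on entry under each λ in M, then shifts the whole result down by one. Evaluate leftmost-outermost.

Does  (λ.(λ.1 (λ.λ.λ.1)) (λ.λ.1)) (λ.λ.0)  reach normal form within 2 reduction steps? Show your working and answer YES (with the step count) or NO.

  start: (λ.(λ.1 (λ.λ.λ.1)) (λ.λ.1)) (λ.λ.0)
  [1] (λ.(λ.λ.0) (λ.λ.λ.1)) (λ.λ.1)
  [2] (λ.λ.0) (λ.λ.λ.1)

Answer: NO — after 2 steps the term is (λ.λ.0) (λ.λ.λ.1), not yet normal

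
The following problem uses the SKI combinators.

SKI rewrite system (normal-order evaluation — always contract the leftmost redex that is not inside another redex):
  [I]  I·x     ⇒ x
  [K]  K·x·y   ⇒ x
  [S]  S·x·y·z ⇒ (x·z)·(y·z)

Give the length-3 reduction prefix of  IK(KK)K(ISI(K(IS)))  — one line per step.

Answer: after 3 steps: K

Working:
  start: IK(KK)K(ISI(K(IS)))
  →1  K(KK)K(ISI(K(IS)))
  →2  KK(ISI(K(IS)))
  →3  K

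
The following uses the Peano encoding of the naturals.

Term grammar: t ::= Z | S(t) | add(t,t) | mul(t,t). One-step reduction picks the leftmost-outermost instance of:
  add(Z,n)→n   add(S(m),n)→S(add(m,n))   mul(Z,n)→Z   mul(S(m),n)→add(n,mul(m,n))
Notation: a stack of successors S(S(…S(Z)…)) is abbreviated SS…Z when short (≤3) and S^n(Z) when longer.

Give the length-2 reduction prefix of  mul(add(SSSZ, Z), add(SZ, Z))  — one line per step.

  start: mul(add(SSSZ, Z), add(SZ, Z))
  [1] mul(S(add(SSZ, Z)), add(SZ, Z))
  [2] add(add(SZ, Z), mul(add(SSZ, Z), add(SZ, Z)))

Answer: after 2 steps: add(add(SZ, Z), mul(add(SSZ, Z), add(SZ, Z)))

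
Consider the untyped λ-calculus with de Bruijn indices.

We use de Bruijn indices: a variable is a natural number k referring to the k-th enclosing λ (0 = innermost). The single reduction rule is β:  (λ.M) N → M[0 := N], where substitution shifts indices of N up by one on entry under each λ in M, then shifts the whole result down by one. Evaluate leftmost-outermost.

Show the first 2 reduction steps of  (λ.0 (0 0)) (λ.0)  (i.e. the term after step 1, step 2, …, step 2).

  start: (λ.0 (0 0)) (λ.0)
  [1] (λ.0) ((λ.0) (λ.0))
  [2] (λ.0) (λ.0)

Answer: after 2 steps: (λ.0) (λ.0)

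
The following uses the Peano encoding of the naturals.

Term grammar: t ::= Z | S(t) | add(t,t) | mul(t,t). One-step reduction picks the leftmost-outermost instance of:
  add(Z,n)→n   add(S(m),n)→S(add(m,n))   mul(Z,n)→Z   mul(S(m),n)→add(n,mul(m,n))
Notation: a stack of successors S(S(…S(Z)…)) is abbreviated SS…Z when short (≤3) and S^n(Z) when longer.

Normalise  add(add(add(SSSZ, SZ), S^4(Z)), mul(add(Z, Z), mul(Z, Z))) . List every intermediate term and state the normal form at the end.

Answer: normal form = S^8(Z)  (in 20 steps)

Derivation:
  start: add(add(add(SSSZ, SZ), S^4(Z)), mul(add(Z, Z), mul(Z, Z)))
  [1] add(add(S(add(SSZ, SZ)), S^4(Z)), mul(add(Z, Z), mul(Z, Z)))
  [2] add(S(add(add(SSZ, SZ), S^4(Z))), mul(add(Z, Z), mul(Z, Z)))
  [3] S(add(add(add(SSZ, SZ), S^4(Z)), mul(add(Z, Z), mul(Z, Z))))
  [4] S(add(add(S(add(SZ, SZ)), S^4(Z)), mul(add(Z, Z), mul(Z, Z))))
  [5] S(add(S(add(add(SZ, SZ), S^4(Z))), mul(add(Z, Z), mul(Z, Z))))
  [6] S(S(add(add(add(SZ, SZ), S^4(Z)), mul(add(Z, Z), mul(Z, Z)))))
  [7] S(S(add(add(S(add(Z, SZ)), S^4(Z)), mul(add(Z, Z), mul(Z, Z)))))
  [8] S(S(add(S(add(add(Z, SZ), S^4(Z))), mul(add(Z, Z), mul(Z, Z)))))
  [9] S(S(S(add(add(add(Z, SZ), S^4(Z)), mul(add(Z, Z), mul(Z, Z))))))
  [10] S(S(S(add(add(SZ, S^4(Z)), mul(add(Z, Z), mul(Z, Z))))))
  [11] S(S(S(add(S(add(Z, S^4(Z))), mul(add(Z, Z), mul(Z, Z))))))
  [12] S(S(S(S(add(add(Z, S^4(Z)), mul(add(Z, Z), mul(Z, Z)))))))
  [13] S(S(S(S(add(S^4(Z), mul(add(Z, Z), mul(Z, Z)))))))
  [14] S(S(S(S(S(add(SSSZ, mul(add(Z, Z), mul(Z, Z))))))))
  [15] S(S(S(S(S(S(add(SSZ, mul(add(Z, Z), mul(Z, Z)))))))))
  [16] S(S(S(S(S(S(S(add(SZ, mul(add(Z, Z), mul(Z, Z))))))))))
  [17] S(S(S(S(S(S(S(S(add(Z, mul(add(Z, Z), mul(Z, Z)))))))))))
  [18] S(S(S(S(S(S(S(S(mul(add(Z, Z), mul(Z, Z))))))))))
  [19] S(S(S(S(S(S(S(S(mul(Z, mul(Z, Z))))))))))
  [20] S^8(Z)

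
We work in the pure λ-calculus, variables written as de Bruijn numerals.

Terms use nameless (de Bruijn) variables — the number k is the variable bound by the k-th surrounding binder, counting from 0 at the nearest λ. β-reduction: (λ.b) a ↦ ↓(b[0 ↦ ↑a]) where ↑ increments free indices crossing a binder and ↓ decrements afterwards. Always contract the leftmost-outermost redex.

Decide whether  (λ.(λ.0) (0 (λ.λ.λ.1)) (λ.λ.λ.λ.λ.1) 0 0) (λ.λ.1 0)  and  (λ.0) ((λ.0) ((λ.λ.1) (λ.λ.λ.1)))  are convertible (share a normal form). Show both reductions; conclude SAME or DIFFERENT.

Term A:
  start: (λ.(λ.0) (0 (λ.λ.λ.1)) (λ.λ.λ.λ.λ.1) 0 0) (λ.λ.1 0)
  →1  (λ.0) ((λ.λ.1 0) (λ.λ.λ.1)) (λ.λ.λ.λ.λ.1) (λ.λ.1 0) (λ.λ.1 0)
  →2  (λ.λ.1 0) (λ.λ.λ.1) (λ.λ.λ.λ.λ.1) (λ.λ.1 0) (λ.λ.1 0)
  →3  (λ.(λ.λ.λ.1) 0) (λ.λ.λ.λ.λ.1) (λ.λ.1 0) (λ.λ.1 0)
  →4  (λ.λ.λ.1) (λ.λ.λ.λ.λ.1) (λ.λ.1 0) (λ.λ.1 0)
  →5  (λ.λ.1) (λ.λ.1 0) (λ.λ.1 0)
  →6  (λ.λ.λ.1 0) (λ.λ.1 0)
  →7  λ.λ.1 0

Term B:
  start: (λ.0) ((λ.0) ((λ.λ.1) (λ.λ.λ.1)))
  →1  (λ.0) ((λ.λ.1) (λ.λ.λ.1))
  →2  (λ.λ.1) (λ.λ.λ.1)
  →3  λ.λ.λ.λ.1

Answer: DIFFERENT — A ⇓ λ.λ.1 0, B ⇓ λ.λ.λ.λ.1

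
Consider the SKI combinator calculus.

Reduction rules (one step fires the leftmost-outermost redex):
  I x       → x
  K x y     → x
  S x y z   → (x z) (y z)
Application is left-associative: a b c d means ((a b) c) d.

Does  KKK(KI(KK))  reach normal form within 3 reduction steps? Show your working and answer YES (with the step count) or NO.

Answer: YES — reaches normal form KI in 2 ≤ 3 steps

Working:
  start: KKK(KI(KK))
  →1  K(KI(KK))
  →2  KI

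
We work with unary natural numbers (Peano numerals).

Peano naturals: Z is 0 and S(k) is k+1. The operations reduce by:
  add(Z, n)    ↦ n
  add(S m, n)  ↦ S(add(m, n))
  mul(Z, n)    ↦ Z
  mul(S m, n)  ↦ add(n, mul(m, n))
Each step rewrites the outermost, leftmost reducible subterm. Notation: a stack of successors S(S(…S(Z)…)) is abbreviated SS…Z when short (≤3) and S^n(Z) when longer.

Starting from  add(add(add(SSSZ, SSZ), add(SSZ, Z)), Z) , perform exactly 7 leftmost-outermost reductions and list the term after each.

  start: add(add(add(SSSZ, SSZ), add(SSZ, Z)), Z)
  [1] add(add(S(add(SSZ, SSZ)), add(SSZ, Z)), Z)
  [2] add(S(add(add(SSZ, SSZ), add(SSZ, Z))), Z)
  [3] S(add(add(add(SSZ, SSZ), add(SSZ, Z)), Z))
  [4] S(add(add(S(add(SZ, SSZ)), add(SSZ, Z)), Z))
  [5] S(add(S(add(add(SZ, SSZ), add(SSZ, Z))), Z))
  [6] S(S(add(add(add(SZ, SSZ), add(SSZ, Z)), Z)))
  [7] S(S(add(add(S(add(Z, SSZ)), add(SSZ, Z)), Z)))

Answer: after 7 steps: S(S(add(add(S(add(Z, SSZ)), add(SSZ, Z)), Z)))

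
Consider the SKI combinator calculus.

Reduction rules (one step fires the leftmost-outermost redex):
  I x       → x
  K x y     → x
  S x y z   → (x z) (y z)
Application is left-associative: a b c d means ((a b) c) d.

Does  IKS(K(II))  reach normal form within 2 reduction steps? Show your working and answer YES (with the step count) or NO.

  start: IKS(K(II))
  [1] KS(K(II))
  [2] S

Answer: YES — reaches normal form S in 2 ≤ 2 steps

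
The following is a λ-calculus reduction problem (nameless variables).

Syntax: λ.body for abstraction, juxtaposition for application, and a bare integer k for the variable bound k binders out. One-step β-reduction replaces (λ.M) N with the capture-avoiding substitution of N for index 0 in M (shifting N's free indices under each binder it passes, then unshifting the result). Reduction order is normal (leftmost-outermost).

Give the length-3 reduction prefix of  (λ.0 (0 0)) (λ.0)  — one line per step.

  start: (λ.0 (0 0)) (λ.0)
  →1  (λ.0) ((λ.0) (λ.0))
  →2  (λ.0) (λ.0)
  →3  λ.0

Answer: after 3 steps: λ.0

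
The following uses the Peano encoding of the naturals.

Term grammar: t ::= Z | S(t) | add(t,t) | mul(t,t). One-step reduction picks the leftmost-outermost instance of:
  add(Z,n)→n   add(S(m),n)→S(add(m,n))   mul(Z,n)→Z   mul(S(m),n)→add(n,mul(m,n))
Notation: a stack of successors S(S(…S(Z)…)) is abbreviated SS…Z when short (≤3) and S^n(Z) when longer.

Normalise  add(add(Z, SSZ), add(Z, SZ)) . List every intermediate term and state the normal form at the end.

  start: add(add(Z, SSZ), add(Z, SZ))
  →1  add(SSZ, add(Z, SZ))
  →2  S(add(SZ, add(Z, SZ)))
  →3  S(S(add(Z, add(Z, SZ))))
  →4  S(S(add(Z, SZ)))
  →5  SSSZ

Answer: normal form = SSSZ  (in 5 steps)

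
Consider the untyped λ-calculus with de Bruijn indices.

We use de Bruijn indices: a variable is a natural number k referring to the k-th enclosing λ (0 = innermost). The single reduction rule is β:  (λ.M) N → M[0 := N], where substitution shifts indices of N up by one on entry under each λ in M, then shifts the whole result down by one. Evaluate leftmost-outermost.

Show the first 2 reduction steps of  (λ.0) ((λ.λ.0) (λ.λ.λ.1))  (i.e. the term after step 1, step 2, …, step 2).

Answer: after 2 steps: λ.0

Working:
  start: (λ.0) ((λ.λ.0) (λ.λ.λ.1))
  →1  (λ.λ.0) (λ.λ.λ.1)
  →2  λ.0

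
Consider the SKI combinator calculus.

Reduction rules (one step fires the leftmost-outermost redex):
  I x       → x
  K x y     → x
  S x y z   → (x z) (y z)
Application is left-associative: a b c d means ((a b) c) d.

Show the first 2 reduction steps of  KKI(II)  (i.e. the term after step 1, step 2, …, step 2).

Answer: after 2 steps: KI

Derivation:
  start: KKI(II)
  [1] K(II)
  [2] KI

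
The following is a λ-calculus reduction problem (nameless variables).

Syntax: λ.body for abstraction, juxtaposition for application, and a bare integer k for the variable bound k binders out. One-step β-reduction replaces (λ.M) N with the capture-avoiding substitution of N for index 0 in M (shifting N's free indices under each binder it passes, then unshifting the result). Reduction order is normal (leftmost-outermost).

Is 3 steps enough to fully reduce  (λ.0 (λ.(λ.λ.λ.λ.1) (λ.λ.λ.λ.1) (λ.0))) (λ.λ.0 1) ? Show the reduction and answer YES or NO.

Answer: NO — after 3 steps the term is λ.0 (λ.(λ.λ.λ.1) (λ.0)), not yet normal

Derivation:
  start: (λ.0 (λ.(λ.λ.λ.λ.1) (λ.λ.λ.λ.1) (λ.0))) (λ.λ.0 1)
  →1  (λ.λ.0 1) (λ.(λ.λ.λ.λ.1) (λ.λ.λ.λ.1) (λ.0))
  →2  λ.0 (λ.(λ.λ.λ.λ.1) (λ.λ.λ.λ.1) (λ.0))
  →3  λ.0 (λ.(λ.λ.λ.1) (λ.0))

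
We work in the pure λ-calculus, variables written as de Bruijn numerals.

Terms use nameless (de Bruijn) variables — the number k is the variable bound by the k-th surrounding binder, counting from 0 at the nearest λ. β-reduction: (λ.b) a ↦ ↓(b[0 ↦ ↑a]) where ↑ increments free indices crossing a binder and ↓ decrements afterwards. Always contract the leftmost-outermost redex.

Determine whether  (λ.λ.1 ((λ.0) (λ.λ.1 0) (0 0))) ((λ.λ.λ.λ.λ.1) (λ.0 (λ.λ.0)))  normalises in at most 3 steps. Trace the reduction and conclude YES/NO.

  start: (λ.λ.1 ((λ.0) (λ.λ.1 0) (0 0))) ((λ.λ.λ.λ.λ.1) (λ.0 (λ.λ.0)))
  →1  λ.(λ.λ.λ.λ.λ.1) (λ.0 (λ.λ.0)) ((λ.0) (λ.λ.1 0) (0 0))
  →2  λ.(λ.λ.λ.λ.1) ((λ.0) (λ.λ.1 0) (0 0))
  →3  λ.λ.λ.λ.1

Answer: YES — reaches normal form λ.λ.λ.λ.1 in 3 ≤ 3 steps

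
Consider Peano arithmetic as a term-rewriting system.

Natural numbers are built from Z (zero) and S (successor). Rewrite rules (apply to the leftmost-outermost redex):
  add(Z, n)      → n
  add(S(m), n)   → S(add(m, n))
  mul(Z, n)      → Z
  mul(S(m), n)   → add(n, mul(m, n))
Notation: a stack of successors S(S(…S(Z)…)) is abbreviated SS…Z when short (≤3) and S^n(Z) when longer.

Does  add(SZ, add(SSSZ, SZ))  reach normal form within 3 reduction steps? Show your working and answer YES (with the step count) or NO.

Answer: NO — after 3 steps the term is S(S(add(SSZ, SZ))), not yet normal

Derivation:
  start: add(SZ, add(SSSZ, SZ))
  [1] S(add(Z, add(SSSZ, SZ)))
  [2] S(add(SSSZ, SZ))
  [3] S(S(add(SSZ, SZ)))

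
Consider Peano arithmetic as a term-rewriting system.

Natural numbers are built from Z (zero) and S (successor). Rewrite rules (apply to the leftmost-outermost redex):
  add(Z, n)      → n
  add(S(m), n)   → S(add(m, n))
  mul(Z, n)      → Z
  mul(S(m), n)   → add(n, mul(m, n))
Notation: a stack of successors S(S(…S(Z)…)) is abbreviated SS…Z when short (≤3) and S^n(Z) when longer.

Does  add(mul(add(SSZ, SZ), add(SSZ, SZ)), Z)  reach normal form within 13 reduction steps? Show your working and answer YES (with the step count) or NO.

Answer: NO — after 13 steps the term is S(S(S(add(mul(S(add(Z, SZ)), add(SSZ, SZ)), Z)))), not yet normal

Derivation:
  start: add(mul(add(SSZ, SZ), add(SSZ, SZ)), Z)
  step 1: add(mul(S(add(SZ, SZ)), add(SSZ, SZ)), Z)
  step 2: add(add(add(SSZ, SZ), mul(add(SZ, SZ), add(SSZ, SZ))), Z)
  step 3: add(add(S(add(SZ, SZ)), mul(add(SZ, SZ), add(SSZ, SZ))), Z)
  step 4: add(S(add(add(SZ, SZ), mul(add(SZ, SZ), add(SSZ, SZ)))), Z)
  step 5: S(add(add(add(SZ, SZ), mul(add(SZ, SZ), add(SSZ, SZ))), Z))
  step 6: S(add(add(S(add(Z, SZ)), mul(add(SZ, SZ), add(SSZ, SZ))), Z))
  step 7: S(add(S(add(add(Z, SZ), mul(add(SZ, SZ), add(SSZ, SZ)))), Z))
  step 8: S(S(add(add(add(Z, SZ), mul(add(SZ, SZ), add(SSZ, SZ))), Z)))
  step 9: S(S(add(add(SZ, mul(add(SZ, SZ), add(SSZ, SZ))), Z)))
  step 10: S(S(add(S(add(Z, mul(add(SZ, SZ), add(SSZ, SZ)))), Z)))
  step 11: S(S(S(add(add(Z, mul(add(SZ, SZ), add(SSZ, SZ))), Z))))
  step 12: S(S(S(add(mul(add(SZ, SZ), add(SSZ, SZ)), Z))))
  step 13: S(S(S(add(mul(S(add(Z, SZ)), add(SSZ, SZ)), Z))))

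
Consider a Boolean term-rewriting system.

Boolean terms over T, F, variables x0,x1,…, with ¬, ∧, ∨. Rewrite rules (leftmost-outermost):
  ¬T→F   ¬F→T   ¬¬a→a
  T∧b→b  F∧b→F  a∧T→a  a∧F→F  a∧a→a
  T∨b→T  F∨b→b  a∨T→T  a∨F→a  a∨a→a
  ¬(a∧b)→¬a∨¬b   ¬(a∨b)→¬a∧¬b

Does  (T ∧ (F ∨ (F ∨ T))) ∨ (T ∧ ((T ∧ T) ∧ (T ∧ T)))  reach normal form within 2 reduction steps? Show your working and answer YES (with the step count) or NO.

Answer: NO — after 2 steps the term is (F ∨ T) ∨ (T ∧ ((T ∧ T) ∧ (T ∧ T))), not yet normal

Reduction:
  start: (T ∧ (F ∨ (F ∨ T))) ∨ (T ∧ ((T ∧ T) ∧ (T ∧ T)))
  step 1: (F ∨ (F ∨ T)) ∨ (T ∧ ((T ∧ T) ∧ (T ∧ T)))
  step 2: (F ∨ T) ∨ (T ∧ ((T ∧ T) ∧ (T ∧ T)))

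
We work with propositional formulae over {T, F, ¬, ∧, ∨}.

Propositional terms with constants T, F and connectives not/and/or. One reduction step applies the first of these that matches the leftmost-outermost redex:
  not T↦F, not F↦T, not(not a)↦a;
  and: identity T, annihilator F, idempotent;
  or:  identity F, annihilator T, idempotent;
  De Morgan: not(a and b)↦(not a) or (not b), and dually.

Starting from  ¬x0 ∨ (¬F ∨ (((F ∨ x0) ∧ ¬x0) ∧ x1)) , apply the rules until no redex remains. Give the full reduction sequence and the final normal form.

Answer: normal form = T  (in 3 steps)

Derivation:
  start: ¬x0 ∨ (¬F ∨ (((F ∨ x0) ∧ ¬x0) ∧ x1))
  step 1: ¬x0 ∨ (T ∨ (((F ∨ x0) ∧ ¬x0) ∧ x1))
  step 2: ¬x0 ∨ T
  step 3: T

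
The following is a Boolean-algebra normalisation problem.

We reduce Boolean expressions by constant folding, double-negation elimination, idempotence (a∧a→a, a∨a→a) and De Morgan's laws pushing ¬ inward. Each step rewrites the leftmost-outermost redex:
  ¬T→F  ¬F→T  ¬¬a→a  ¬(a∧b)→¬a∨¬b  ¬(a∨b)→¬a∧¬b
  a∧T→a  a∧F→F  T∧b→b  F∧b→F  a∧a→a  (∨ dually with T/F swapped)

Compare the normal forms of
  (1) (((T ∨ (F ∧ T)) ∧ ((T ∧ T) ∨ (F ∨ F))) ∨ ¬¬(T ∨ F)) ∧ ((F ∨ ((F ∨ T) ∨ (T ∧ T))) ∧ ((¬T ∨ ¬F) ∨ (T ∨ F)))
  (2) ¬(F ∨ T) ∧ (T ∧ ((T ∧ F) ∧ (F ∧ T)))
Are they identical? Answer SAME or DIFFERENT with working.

Answer: DIFFERENT — A ⇓ T, B ⇓ F

Derivation:
Term A:
  start: (((T ∨ (F ∧ T)) ∧ ((T ∧ T) ∨ (F ∨ F))) ∨ ¬¬(T ∨ F)) ∧ ((F ∨ ((F ∨ T) ∨ (T ∧ T))) ∧ ((¬T ∨ ¬F) ∨ (T ∨ F)))
  [1] ((T ∧ ((T ∧ T) ∨ (F ∨ F))) ∨ ¬¬(T ∨ F)) ∧ ((F ∨ ((F ∨ T) ∨ (T ∧ T))) ∧ ((¬T ∨ ¬F) ∨ (T ∨ F)))
  [2] (((T ∧ T) ∨ (F ∨ F)) ∨ ¬¬(T ∨ F)) ∧ ((F ∨ ((F ∨ T) ∨ (T ∧ T))) ∧ ((¬T ∨ ¬F) ∨ (T ∨ F)))
  [3] ((T ∨ (F ∨ F)) ∨ ¬¬(T ∨ F)) ∧ ((F ∨ ((F ∨ T) ∨ (T ∧ T))) ∧ ((¬T ∨ ¬F) ∨ (T ∨ F)))
  [4] (T ∨ ¬¬(T ∨ F)) ∧ ((F ∨ ((F ∨ T) ∨ (T ∧ T))) ∧ ((¬T ∨ ¬F) ∨ (T ∨ F)))
  [5] T ∧ ((F ∨ ((F ∨ T) ∨ (T ∧ T))) ∧ ((¬T ∨ ¬F) ∨ (T ∨ F)))
  [6] (F ∨ ((F ∨ T) ∨ (T ∧ T))) ∧ ((¬T ∨ ¬F) ∨ (T ∨ F))
  [7] ((F ∨ T) ∨ (T ∧ T)) ∧ ((¬T ∨ ¬F) ∨ (T ∨ F))
  [8] (T ∨ (T ∧ T)) ∧ ((¬T ∨ ¬F) ∨ (T ∨ F))
  [9] T ∧ ((¬T ∨ ¬F) ∨ (T ∨ F))
  [10] (¬T ∨ ¬F) ∨ (T ∨ F)
  [11] (F ∨ ¬F) ∨ (T ∨ F)
  [12] ¬F ∨ (T ∨ F)
  [13] T ∨ (T ∨ F)
  [14] T

Term B:
  start: ¬(F ∨ T) ∧ (T ∧ ((T ∧ F) ∧ (F ∧ T)))
  [1] (¬F ∧ ¬T) ∧ (T ∧ ((T ∧ F) ∧ (F ∧ T)))
  [2] (T ∧ ¬T) ∧ (T ∧ ((T ∧ F) ∧ (F ∧ T)))
  [3] ¬T ∧ (T ∧ ((T ∧ F) ∧ (F ∧ T)))
  [4] F ∧ (T ∧ ((T ∧ F) ∧ (F ∧ T)))
  [5] F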